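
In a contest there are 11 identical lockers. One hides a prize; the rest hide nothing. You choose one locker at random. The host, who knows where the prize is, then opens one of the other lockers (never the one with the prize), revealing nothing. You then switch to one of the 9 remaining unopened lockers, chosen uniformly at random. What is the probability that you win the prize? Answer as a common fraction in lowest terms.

10/99

Your original locker holds the prize with probability 1/11, so the other 10 collectively hold it with probability 10/11.
The host can always find an empty locker to open, so this doesn't change that 10/11; it is now spread over the 9 remaining unopened lockers.
P(win by switching) = (10/11) · (1/9) = 10/99.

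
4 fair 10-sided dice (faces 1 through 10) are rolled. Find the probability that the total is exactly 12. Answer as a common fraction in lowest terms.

There are 10^4 = 10000 equally likely outcomes.
The number of ordered 4-tuples from {1,…,10} summing to 12 is 165.
P(sum = 12) = 165/10000 = 33/2000.

33/2000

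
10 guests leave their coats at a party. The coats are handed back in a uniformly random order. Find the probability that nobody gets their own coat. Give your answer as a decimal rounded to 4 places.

This is the derangement probability: permutations of 10 with no fixed point.
D(10) = 10! · (1 − 1/1! + 1/2! − ··· + (−1)^10/10!) = 1334961.
P = 1334961/3628800 = 16481/44800 ≈ 0.3679.

0.3679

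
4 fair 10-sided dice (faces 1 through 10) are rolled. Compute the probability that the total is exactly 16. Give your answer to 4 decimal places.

0.0415

There are 10^4 = 10000 equally likely outcomes.
The number of ordered 4-tuples from {1,…,10} summing to 16 is 415.
P(sum = 16) = 415/10000 = 83/2000 ≈ 0.0415.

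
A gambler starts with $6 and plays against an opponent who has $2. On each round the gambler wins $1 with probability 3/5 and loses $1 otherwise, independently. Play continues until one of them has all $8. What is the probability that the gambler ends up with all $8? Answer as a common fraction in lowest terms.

1197/1261

Let r = q/p = (2/5)/(3/5) = 2/3. The recurrence P(i) = p·P(i+1) + q·P(i−1) with P(0)=0, P(8)=1 gives P(i) = (1 − r^i)/(1 − r^8).
P(6) = (1 − (2/3)^6) / (1 − (2/3)^8) = 1197/1261.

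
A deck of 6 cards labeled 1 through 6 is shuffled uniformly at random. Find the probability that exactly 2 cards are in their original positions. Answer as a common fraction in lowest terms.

Choose which 2 of the 6 are fixed: C(6,2) = 15 ways.
The remaining 4 must have no fixed point: D(4) = 9.
P = 15·9/720 = 3/16.

3/16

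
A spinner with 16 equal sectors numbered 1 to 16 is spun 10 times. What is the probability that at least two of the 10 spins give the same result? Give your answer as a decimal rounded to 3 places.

P(all 10 different) = 16/16 · 15/16 · ··· · 7/16 ≈ 0.026.
P(at least two equal) = 1 − 0.026 = 0.974.

0.974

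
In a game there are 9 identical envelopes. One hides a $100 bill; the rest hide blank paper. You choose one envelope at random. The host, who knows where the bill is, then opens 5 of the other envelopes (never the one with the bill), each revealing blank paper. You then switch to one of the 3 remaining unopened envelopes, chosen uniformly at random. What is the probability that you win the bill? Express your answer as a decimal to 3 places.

Your original envelope holds the bill with probability 1/9, so the other 8 collectively hold it with probability 8/9.
The host can always find 5 empty envelopes to open, so the reveals don't change that 8/9; it is now spread over the 3 remaining unopened envelopes.
P(win by switching) = (8/9) · (1/3) = 8/27 ≈ 0.296.

0.296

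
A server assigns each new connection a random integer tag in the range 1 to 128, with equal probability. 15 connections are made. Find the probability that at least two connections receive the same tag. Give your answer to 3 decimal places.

0.574

It's easier to compute the probability that all 15 are distinct.
P(all distinct) = 128/128 · 127/128 · ··· · 114/128 ≈ 0.426.
So the probability of at least one match is 1 − 0.426 = 0.574.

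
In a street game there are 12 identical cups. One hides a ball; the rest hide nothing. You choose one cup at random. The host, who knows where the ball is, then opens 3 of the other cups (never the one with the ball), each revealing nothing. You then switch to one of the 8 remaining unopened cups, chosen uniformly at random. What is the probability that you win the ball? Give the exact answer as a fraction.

Your original cup holds the ball with probability 1/12, so the other 11 collectively hold it with probability 11/12.
The host can always find 3 empty cups to open, so the reveals don't change that 11/12; it is now spread over the 8 remaining unopened cups.
P(win by switching) = (11/12) · (1/8) = 11/96.

11/96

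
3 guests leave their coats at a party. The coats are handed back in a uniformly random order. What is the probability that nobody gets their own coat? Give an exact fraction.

This is the derangement probability: permutations of 3 with no fixed point.
D(3) = 3! · (1 − 1/1! + 1/2! − ··· + (−1)^3/3!) = 2.
P = 2/6 = 1/3.

1/3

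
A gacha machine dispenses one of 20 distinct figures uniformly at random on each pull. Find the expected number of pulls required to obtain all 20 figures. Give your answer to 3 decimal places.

After i distinct types are collected, each trial gives a new one with probability (20−i)/20, so the expected wait for the next new type is 20/(20−i).
E = 20/20 + 20/19 + 20/18 + 20/17 + 20/16 + 20/15 + 20/14 + 20/13 + 20/12 + 20/11 + 20/10 + 20/9 + 20/8 + 20/7 + 20/6 + 20/5 + 20/4 + 20/3 + 20/2 + 20/1 = 279175675/3879876 ≈ 71.955.

71.955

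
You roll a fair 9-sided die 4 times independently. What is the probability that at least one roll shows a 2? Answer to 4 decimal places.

P(no roll shows a 2) = (8/9)^4 ≈ 0.6243.
P(at least one) = 1 − 0.6243 = 0.3757.

0.3757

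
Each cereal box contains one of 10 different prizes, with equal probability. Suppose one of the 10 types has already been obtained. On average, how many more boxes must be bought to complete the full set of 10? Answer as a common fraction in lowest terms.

7129/252

Starting from 1 distinct type, each trial gives a new one with probability (10−i)/10 when i types are held, so the wait for the next new type is 10/(10−i).
E = 10/9 + 10/8 + 10/7 + 10/6 + 10/5 + 10/4 + 10/3 + 10/2 + 10/1 = 7129/252.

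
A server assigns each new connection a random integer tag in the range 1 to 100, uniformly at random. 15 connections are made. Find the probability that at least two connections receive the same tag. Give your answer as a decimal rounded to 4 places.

0.6687

It's easier to compute the probability that all 15 are distinct.
P(all distinct) = 100/100 · 99/100 · ··· · 86/100 ≈ 0.3313.
So the probability of at least one match is 1 − 0.3313 = 0.6687.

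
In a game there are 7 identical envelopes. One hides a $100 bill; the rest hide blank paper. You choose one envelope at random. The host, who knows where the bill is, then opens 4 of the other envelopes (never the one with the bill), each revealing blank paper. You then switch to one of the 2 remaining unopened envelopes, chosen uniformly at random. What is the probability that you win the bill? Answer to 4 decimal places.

Your original envelope holds the bill with probability 1/7, so the other 6 collectively hold it with probability 6/7.
The host can always find 4 empty envelopes to open, so the reveals don't change that 6/7; it is now spread over the 2 remaining unopened envelopes.
P(win by switching) = (6/7) · (1/2) = 3/7 ≈ 0.4286.

0.4286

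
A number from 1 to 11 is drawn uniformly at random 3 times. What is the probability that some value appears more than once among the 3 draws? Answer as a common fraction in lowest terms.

31/121

P(all 3 different) = 11/11 · 10/11 · ··· · 9/11 = 90/121.
P(at least two equal) = 1 − 90/121 = 31/121.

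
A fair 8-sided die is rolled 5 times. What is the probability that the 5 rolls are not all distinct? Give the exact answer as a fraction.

P(all 5 different) = 8/8 · 7/8 · ··· · 4/8 = 105/512.
P(at least two equal) = 1 − 105/512 = 407/512.

407/512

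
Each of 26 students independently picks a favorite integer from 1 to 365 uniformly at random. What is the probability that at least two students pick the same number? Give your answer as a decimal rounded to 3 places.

It's easier to compute the probability that all 26 are distinct.
P(all distinct) = 365/365 · 364/365 · ··· · 340/365 ≈ 0.402.
So the probability of at least one match is 1 − 0.402 = 0.598.

0.598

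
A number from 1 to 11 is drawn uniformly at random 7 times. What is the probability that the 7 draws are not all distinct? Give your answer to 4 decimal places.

0.9147

P(all 7 different) = 11/11 · 10/11 · ··· · 5/11 ≈ 0.0853.
P(at least two equal) = 1 − 0.0853 = 0.9147.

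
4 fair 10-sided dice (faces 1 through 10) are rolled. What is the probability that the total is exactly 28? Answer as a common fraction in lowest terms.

There are 10^4 = 10000 equally likely outcomes.
The number of ordered 4-tuples from {1,…,10} summing to 28 is 415.
P(sum = 28) = 415/10000 = 83/2000.

83/2000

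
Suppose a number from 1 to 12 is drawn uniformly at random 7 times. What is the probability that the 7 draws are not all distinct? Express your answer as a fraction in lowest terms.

P(all 7 different) = 12/12 · 11/12 · ··· · 6/12 = 385/3456.
P(at least two equal) = 1 − 385/3456 = 3071/3456.

3071/3456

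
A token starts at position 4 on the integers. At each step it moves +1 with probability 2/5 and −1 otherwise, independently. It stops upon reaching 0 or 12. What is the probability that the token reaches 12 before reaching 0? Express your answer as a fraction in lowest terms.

Let r = q/p = (3/5)/(2/5) = 3/2. The recurrence P(i) = p·P(i+1) + q·P(i−1) with P(0)=0, P(12)=1 gives P(i) = (1 − r^i)/(1 − r^12).
P(4) = (1 − (3/2)^4) / (1 − (3/2)^12) = 256/8113.

256/8113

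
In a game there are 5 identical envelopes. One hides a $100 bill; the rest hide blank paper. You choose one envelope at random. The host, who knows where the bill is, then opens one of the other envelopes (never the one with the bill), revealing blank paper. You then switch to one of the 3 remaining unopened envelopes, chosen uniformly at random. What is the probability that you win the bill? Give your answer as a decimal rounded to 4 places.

Your original envelope holds the bill with probability 1/5, so the other 4 collectively hold it with probability 4/5.
The host can always find an empty envelope to open, so this doesn't change that 4/5; it is now spread over the 3 remaining unopened envelopes.
P(win by switching) = (4/5) · (1/3) = 4/15 ≈ 0.2667.

0.2667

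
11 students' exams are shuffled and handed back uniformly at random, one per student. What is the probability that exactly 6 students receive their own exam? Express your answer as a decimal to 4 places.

0.0005

Choose which 6 of the 11 are fixed: C(11,6) = 462 ways.
The remaining 5 must have no fixed point: D(5) = 44.
P = 462·44/39916800 = 11/21600 ≈ 0.0005.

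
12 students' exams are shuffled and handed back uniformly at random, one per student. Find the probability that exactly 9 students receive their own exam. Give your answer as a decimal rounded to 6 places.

Choose which 9 of the 12 are fixed: C(12,9) = 220 ways.
The remaining 3 must have no fixed point: D(3) = 2.
P = 220·2/479001600 = 1/1088640 ≈ 0.000001.

0.000001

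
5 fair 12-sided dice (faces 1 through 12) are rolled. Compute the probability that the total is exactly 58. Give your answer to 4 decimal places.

There are 12^5 = 248832 equally likely outcomes.
The number of ordered 5-tuples from {1,…,12} summing to 58 is 15.
P(sum = 58) = 15/248832 = 5/82944 ≈ 0.0001.

0.0001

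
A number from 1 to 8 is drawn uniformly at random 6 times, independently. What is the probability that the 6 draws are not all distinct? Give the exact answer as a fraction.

3781/4096

P(all 6 different) = 8/8 · 7/8 · ··· · 3/8 = 315/4096.
P(at least two equal) = 1 − 315/4096 = 3781/4096.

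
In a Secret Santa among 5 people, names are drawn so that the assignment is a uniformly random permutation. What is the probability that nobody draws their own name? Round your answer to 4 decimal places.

This is the derangement probability: permutations of 5 with no fixed point.
D(5) = 5! · (1 − 1/1! + 1/2! − ··· + (−1)^5/5!) = 44.
P = 44/120 = 11/30 ≈ 0.3667.

0.3667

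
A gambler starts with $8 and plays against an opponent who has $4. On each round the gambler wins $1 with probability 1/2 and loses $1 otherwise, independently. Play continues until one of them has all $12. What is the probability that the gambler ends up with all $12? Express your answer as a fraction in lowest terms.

With a fair step, P(i) = ½P(i−1) + ½P(i+1) with P(0)=0, P(12)=1 has the linear solution P(i) = i/12.
P(8) = 8/12 = 2/3.

2/3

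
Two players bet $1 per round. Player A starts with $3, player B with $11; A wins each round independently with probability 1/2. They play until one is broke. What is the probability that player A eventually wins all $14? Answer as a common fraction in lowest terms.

3/14

With a fair step, P(i) = ½P(i−1) + ½P(i+1) with P(0)=0, P(14)=1 has the linear solution P(i) = i/14.
P(3) = 3/14.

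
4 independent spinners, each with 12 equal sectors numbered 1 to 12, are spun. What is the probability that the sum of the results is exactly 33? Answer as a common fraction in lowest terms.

23/648

There are 12^4 = 20736 equally likely outcomes.
The number of ordered 4-tuples from {1,…,12} summing to 33 is 736.
P(sum = 33) = 736/20736 = 23/648.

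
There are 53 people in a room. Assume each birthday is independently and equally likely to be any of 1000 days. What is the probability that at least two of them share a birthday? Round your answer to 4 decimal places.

0.7541

It's easier to compute the probability that all 53 are distinct.
P(all distinct) = 1000/1000 · 999/1000 · ··· · 948/1000 ≈ 0.2459.
So the probability of at least one match is 1 − 0.2459 = 0.7541.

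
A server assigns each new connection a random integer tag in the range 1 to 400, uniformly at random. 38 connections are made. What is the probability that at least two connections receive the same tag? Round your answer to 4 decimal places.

It's easier to compute the probability that all 38 are distinct.
P(all distinct) = 400/400 · 399/400 · ··· · 363/400 ≈ 0.1628.
So the probability of at least one match is 1 − 0.1628 = 0.8372.

0.8372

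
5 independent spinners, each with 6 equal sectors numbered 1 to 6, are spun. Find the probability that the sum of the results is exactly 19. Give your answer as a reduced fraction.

245/2592

There are 6^5 = 7776 equally likely outcomes.
The number of ordered 5-tuples from {1,…,6} summing to 19 is 735.
P(sum = 19) = 735/7776 = 245/2592.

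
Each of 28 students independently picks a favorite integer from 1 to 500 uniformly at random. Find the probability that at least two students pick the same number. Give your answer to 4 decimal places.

It's easier to compute the probability that all 28 are distinct.
P(all distinct) = 500/500 · 499/500 · ··· · 473/500 ≈ 0.4629.
So the probability of at least one match is 1 − 0.4629 = 0.5371.

0.5371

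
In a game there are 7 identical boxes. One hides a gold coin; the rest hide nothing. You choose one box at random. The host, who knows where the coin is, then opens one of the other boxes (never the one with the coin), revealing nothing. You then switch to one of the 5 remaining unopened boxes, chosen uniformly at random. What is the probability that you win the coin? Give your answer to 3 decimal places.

Your original box holds the coin with probability 1/7, so the other 6 collectively hold it with probability 6/7.
The host can always find an empty box to open, so this doesn't change that 6/7; it is now spread over the 5 remaining unopened boxes.
P(win by switching) = (6/7) · (1/5) = 6/35 ≈ 0.171.

0.171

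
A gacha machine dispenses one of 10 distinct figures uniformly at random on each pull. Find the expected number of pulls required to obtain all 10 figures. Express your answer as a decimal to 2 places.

29.29

After i distinct types are collected, each trial gives a new one with probability (10−i)/10, so the expected wait for the next new type is 10/(10−i).
E = 10/10 + 10/9 + 10/8 + 10/7 + 10/6 + 10/5 + 10/4 + 10/3 + 10/2 + 10/1 = 7381/252 ≈ 29.29.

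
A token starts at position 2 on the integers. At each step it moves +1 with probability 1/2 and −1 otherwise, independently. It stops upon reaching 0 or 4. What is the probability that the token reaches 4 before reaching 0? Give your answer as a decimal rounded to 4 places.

With a fair step, P(i) = ½P(i−1) + ½P(i+1) with P(0)=0, P(4)=1 has the linear solution P(i) = i/4.
P(2) = 2/4 = 1/2 ≈ 0.5000.

0.5000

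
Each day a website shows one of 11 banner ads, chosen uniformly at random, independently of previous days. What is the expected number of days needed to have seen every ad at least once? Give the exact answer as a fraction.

83711/2520

After i distinct types are collected, each trial gives a new one with probability (11−i)/11, so the expected wait for the next new type is 11/(11−i).
E = 11/11 + 11/10 + 11/9 + 11/8 + 11/7 + 11/6 + 11/5 + 11/4 + 11/3 + 11/2 + 11/1 = 83711/2520.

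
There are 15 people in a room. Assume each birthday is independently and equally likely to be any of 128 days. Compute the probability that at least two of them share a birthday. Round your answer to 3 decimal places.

It's easier to compute the probability that all 15 are distinct.
P(all distinct) = 128/128 · 127/128 · ··· · 114/128 ≈ 0.426.
So the probability of at least one match is 1 − 0.426 = 0.574.

0.574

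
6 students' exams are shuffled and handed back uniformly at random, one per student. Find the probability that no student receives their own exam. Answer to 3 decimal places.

This is the derangement probability: permutations of 6 with no fixed point.
D(6) = 6! · (1 − 1/1! + 1/2! − ··· + (−1)^6/6!) = 265.
P = 265/720 = 53/144 ≈ 0.368.

0.368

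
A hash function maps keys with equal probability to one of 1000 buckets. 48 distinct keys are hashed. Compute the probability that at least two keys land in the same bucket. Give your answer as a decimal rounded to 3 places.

It's easier to compute the probability that all 48 are distinct.
P(all distinct) = 1000/1000 · 999/1000 · ··· · 953/1000 ≈ 0.318.
So the probability of at least one match is 1 − 0.318 = 0.682.

0.682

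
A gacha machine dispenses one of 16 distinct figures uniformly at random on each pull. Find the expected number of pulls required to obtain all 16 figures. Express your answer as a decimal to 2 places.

After i distinct types are collected, each trial gives a new one with probability (16−i)/16, so the expected wait for the next new type is 16/(16−i).
E = 16/16 + 16/15 + 16/14 + 16/13 + 16/12 + 16/11 + 16/10 + 16/9 + 16/8 + 16/7 + 16/6 + 16/5 + 16/4 + 16/3 + 16/2 + 16/1 = 2436559/45045 ≈ 54.09.

54.09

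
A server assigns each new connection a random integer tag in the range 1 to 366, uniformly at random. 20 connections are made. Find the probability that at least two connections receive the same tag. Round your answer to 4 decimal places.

0.4106

It's easier to compute the probability that all 20 are distinct.
P(all distinct) = 366/366 · 365/366 · ··· · 347/366 ≈ 0.5894.
So the probability of at least one match is 1 − 0.5894 = 0.4106.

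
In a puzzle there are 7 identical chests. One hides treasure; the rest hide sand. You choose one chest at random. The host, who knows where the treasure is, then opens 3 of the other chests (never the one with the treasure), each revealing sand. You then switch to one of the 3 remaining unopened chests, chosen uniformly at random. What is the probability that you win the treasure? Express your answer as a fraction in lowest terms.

Your original chest holds the treasure with probability 1/7, so the other 6 collectively hold it with probability 6/7.
The host can always find 3 empty chests to open, so the reveals don't change that 6/7; it is now spread over the 3 remaining unopened chests.
P(win by switching) = (6/7) · (1/3) = 2/7.

2/7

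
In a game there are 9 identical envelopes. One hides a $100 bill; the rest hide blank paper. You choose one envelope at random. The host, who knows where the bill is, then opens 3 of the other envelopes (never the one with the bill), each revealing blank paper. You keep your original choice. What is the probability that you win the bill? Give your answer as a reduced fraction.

1/9

The host can always open 3 empty envelopes regardless of your choice, so the reveals give no information about your original envelope.
P(win by staying) = 1/9.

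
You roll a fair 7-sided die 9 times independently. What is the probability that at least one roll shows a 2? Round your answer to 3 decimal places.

0.750

P(no roll shows a 2) = (6/7)^9 ≈ 0.250.
P(at least one) = 1 − 0.250 = 0.750.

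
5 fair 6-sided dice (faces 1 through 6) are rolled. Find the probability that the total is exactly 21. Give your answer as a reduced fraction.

There are 6^5 = 7776 equally likely outcomes.
The number of ordered 5-tuples from {1,…,6} summing to 21 is 540.
P(sum = 21) = 540/7776 = 5/72.

5/72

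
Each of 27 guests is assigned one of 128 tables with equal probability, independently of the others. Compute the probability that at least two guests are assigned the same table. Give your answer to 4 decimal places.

0.9479

It's easier to compute the probability that all 27 are distinct.
P(all distinct) = 128/128 · 127/128 · ··· · 102/128 ≈ 0.0521.
So the probability of at least one match is 1 − 0.0521 = 0.9479.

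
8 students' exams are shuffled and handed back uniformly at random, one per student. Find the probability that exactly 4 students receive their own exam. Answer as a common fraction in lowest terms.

Choose which 4 of the 8 are fixed: C(8,4) = 70 ways.
The remaining 4 must have no fixed point: D(4) = 9.
P = 70·9/40320 = 1/64.

1/64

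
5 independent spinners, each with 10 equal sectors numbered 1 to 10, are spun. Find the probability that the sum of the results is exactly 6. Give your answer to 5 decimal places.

There are 10^5 = 100000 equally likely outcomes.
The number of ordered 5-tuples from {1,…,10} summing to 6 is 5.
P(sum = 6) = 5/100000 = 1/20000 ≈ 0.00005.

0.00005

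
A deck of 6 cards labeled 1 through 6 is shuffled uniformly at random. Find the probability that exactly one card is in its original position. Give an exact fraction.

11/30

Choose which one is fixed: C(6,1) = 6 ways.
The remaining 5 must have no fixed point: D(5) = 44.
P = 6·44/720 = 11/30.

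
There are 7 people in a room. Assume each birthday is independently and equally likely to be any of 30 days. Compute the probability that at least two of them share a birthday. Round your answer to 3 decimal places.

0.531

It's easier to compute the probability that all 7 are distinct.
P(all distinct) = 30/30 · 29/30 · ··· · 24/30 ≈ 0.469.
So the probability of at least one match is 1 − 0.469 = 0.531.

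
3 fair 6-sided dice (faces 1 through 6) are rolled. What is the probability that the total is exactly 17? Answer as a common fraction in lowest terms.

There are 6^3 = 216 equally likely outcomes.
The number of ordered 3-tuples from {1,…,6} summing to 17 is 3.
P(sum = 17) = 3/216 = 1/72.

1/72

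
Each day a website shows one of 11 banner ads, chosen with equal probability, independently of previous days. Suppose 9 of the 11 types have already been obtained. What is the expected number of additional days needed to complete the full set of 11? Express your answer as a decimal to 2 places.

16.50

Starting from 9 distinct types, each trial gives a new one with probability (11−i)/11 when i types are held, so the wait for the next new type is 11/(11−i).
E = 11/2 + 11/1 = 33/2 ≈ 16.50.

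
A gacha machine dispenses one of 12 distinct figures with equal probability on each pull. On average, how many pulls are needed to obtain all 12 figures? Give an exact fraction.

After i distinct types are collected, each trial gives a new one with probability (12−i)/12, so the expected wait for the next new type is 12/(12−i).
E = 12/12 + 12/11 + 12/10 + 12/9 + 12/8 + 12/7 + 12/6 + 12/5 + 12/4 + 12/3 + 12/2 + 12/1 = 86021/2310.

86021/2310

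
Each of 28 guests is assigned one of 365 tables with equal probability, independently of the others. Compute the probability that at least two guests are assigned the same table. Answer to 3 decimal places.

0.654

It's easier to compute the probability that all 28 are distinct.
P(all distinct) = 365/365 · 364/365 · ··· · 338/365 ≈ 0.346.
So the probability of at least one match is 1 − 0.346 = 0.654.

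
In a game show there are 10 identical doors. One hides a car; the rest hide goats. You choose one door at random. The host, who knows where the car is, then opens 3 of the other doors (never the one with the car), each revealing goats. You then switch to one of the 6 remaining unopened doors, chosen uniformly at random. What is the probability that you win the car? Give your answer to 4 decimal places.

Your original door holds the car with probability 1/10, so the other 9 collectively hold it with probability 9/10.
The host can always find 3 empty doors to open, so the reveals don't change that 9/10; it is now spread over the 6 remaining unopened doors.
P(win by switching) = (9/10) · (1/6) = 3/20 ≈ 0.1500.

0.1500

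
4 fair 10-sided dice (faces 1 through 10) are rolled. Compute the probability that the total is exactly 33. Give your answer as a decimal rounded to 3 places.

There are 10^4 = 10000 equally likely outcomes.
The number of ordered 4-tuples from {1,…,10} summing to 33 is 120.
P(sum = 33) = 120/10000 = 3/250 ≈ 0.012.

0.012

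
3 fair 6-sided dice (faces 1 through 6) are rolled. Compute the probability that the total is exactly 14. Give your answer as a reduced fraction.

There are 6^3 = 216 equally likely outcomes.
The number of ordered 3-tuples from {1,…,6} summing to 14 is 15.
P(sum = 14) = 15/216 = 5/72.

5/72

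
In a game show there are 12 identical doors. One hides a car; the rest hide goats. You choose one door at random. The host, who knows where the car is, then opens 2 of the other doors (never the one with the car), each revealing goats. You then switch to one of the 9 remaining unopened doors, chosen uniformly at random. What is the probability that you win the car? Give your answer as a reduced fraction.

Your original door holds the car with probability 1/12, so the other 11 collectively hold it with probability 11/12.
The host can always find 2 empty doors to open, so the reveals don't change that 11/12; it is now spread over the 9 remaining unopened doors.
P(win by switching) = (11/12) · (1/9) = 11/108.

11/108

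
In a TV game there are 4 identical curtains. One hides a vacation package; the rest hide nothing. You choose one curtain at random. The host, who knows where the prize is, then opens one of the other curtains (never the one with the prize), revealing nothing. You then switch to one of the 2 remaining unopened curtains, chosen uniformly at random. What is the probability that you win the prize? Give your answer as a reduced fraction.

3/8

Your original curtain holds the prize with probability 1/4, so the other 3 collectively hold it with probability 3/4.
The host can always find an empty curtain to open, so this doesn't change that 3/4; it is now spread over the 2 remaining unopened curtains.
P(win by switching) = (3/4) · (1/2) = 3/8.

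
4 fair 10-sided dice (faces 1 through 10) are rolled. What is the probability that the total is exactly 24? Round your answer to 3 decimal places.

There are 10^4 = 10000 equally likely outcomes.
The number of ordered 4-tuples from {1,…,10} summing to 24 is 633.
P(sum = 24) = 633/10000 ≈ 0.063.

0.063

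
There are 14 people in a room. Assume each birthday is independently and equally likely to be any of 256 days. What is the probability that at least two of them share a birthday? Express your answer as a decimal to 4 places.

It's easier to compute the probability that all 14 are distinct.
P(all distinct) = 256/256 · 255/256 · ··· · 243/256 ≈ 0.6964.
So the probability of at least one match is 1 − 0.6964 = 0.3036.

0.3036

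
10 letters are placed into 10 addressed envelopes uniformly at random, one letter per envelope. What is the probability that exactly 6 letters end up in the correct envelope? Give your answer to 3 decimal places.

0.001

Choose which 6 of the 10 are fixed: C(10,6) = 210 ways.
The remaining 4 must have no fixed point: D(4) = 9.
P = 210·9/3628800 = 1/1920 ≈ 0.001.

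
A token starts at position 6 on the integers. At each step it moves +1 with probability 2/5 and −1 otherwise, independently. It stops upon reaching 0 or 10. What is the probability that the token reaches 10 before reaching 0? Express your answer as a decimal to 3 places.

0.183

Let r = q/p = (3/5)/(2/5) = 3/2. The recurrence P(i) = p·P(i+1) + q·P(i−1) with P(0)=0, P(10)=1 gives P(i) = (1 − r^i)/(1 − r^10).
P(6) = (1 − (3/2)^6) / (1 − (3/2)^10) = 2128/11605 ≈ 0.183.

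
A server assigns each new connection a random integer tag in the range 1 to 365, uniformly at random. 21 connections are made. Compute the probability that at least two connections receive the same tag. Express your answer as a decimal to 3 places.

It's easier to compute the probability that all 21 are distinct.
P(all distinct) = 365/365 · 364/365 · ··· · 345/365 ≈ 0.556.
So the probability of at least one match is 1 − 0.556 = 0.444.

0.444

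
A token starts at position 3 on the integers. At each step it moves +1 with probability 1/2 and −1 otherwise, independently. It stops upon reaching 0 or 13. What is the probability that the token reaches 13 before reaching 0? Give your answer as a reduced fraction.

With a fair step, P(i) = ½P(i−1) + ½P(i+1) with P(0)=0, P(13)=1 has the linear solution P(i) = i/13.
P(3) = 3/13.

3/13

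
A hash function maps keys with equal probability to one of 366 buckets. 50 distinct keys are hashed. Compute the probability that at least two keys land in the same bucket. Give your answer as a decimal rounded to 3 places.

It's easier to compute the probability that all 50 are distinct.
P(all distinct) = 366/366 · 365/366 · ··· · 317/366 ≈ 0.030.
So the probability of at least one match is 1 − 0.030 = 0.970.

0.970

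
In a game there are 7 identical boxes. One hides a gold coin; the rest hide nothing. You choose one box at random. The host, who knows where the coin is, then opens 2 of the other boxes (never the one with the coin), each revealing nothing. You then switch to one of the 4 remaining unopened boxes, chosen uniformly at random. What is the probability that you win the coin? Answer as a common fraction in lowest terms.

Your original box holds the coin with probability 1/7, so the other 6 collectively hold it with probability 6/7.
The host can always find 2 empty boxes to open, so the reveals don't change that 6/7; it is now spread over the 4 remaining unopened boxes.
P(win by switching) = (6/7) · (1/4) = 3/14.

3/14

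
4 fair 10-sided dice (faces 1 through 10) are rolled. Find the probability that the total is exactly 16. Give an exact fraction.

83/2000

There are 10^4 = 10000 equally likely outcomes.
The number of ordered 4-tuples from {1,…,10} summing to 16 is 415.
P(sum = 16) = 415/10000 = 83/2000.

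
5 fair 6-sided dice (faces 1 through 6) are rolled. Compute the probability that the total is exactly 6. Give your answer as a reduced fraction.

There are 6^5 = 7776 equally likely outcomes.
The number of ordered 5-tuples from {1,…,6} summing to 6 is 5.
P(sum = 6) = 5/7776.

5/7776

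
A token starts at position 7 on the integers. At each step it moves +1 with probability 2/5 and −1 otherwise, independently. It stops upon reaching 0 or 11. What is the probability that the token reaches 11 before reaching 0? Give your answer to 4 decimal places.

0.1881

Let r = q/p = (3/5)/(2/5) = 3/2. The recurrence P(i) = p·P(i+1) + q·P(i−1) with P(0)=0, P(11)=1 gives P(i) = (1 − r^i)/(1 − r^11).
P(7) = (1 − (3/2)^7) / (1 − (3/2)^11) = 32944/175099 ≈ 0.1881.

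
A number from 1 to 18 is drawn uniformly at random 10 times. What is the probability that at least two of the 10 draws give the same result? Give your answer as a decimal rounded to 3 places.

0.956

P(all 10 different) = 18/18 · 17/18 · ··· · 9/18 ≈ 0.044.
P(at least two equal) = 1 − 0.044 = 0.956.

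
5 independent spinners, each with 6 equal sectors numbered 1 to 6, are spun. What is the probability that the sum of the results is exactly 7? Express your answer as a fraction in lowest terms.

5/2592

There are 6^5 = 7776 equally likely outcomes.
The number of ordered 5-tuples from {1,…,6} summing to 7 is 15.
P(sum = 7) = 15/7776 = 5/2592.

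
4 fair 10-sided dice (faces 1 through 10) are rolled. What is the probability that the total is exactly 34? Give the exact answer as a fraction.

There are 10^4 = 10000 equally likely outcomes.
The number of ordered 4-tuples from {1,…,10} summing to 34 is 84.
P(sum = 34) = 84/10000 = 21/2500.

21/2500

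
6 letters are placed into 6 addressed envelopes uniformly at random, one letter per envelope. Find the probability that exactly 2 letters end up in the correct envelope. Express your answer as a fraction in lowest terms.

3/16

Choose which 2 of the 6 are fixed: C(6,2) = 15 ways.
The remaining 4 must have no fixed point: D(4) = 9.
P = 15·9/720 = 3/16.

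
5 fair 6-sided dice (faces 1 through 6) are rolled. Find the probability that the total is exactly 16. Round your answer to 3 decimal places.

0.095

There are 6^5 = 7776 equally likely outcomes.
The number of ordered 5-tuples from {1,…,6} summing to 16 is 735.
P(sum = 16) = 735/7776 = 245/2592 ≈ 0.095.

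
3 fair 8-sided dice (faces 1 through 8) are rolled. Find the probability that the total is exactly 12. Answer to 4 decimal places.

There are 8^3 = 512 equally likely outcomes.
The number of ordered 3-tuples from {1,…,8} summing to 12 is 46.
P(sum = 12) = 46/512 = 23/256 ≈ 0.0898.

0.0898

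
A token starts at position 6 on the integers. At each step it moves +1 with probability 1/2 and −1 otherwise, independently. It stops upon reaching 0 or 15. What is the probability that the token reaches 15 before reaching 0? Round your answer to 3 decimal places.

With a fair step, P(i) = ½P(i−1) + ½P(i+1) with P(0)=0, P(15)=1 has the linear solution P(i) = i/15.
P(6) = 6/15 = 2/5 ≈ 0.400.

0.400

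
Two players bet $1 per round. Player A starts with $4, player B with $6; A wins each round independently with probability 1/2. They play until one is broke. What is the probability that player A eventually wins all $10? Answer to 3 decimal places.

0.400

With a fair step, P(i) = ½P(i−1) + ½P(i+1) with P(0)=0, P(10)=1 has the linear solution P(i) = i/10.
P(4) = 4/10 = 2/5 ≈ 0.400.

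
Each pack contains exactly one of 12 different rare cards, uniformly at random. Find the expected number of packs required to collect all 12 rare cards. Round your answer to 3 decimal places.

37.239

After i distinct types are collected, each trial gives a new one with probability (12−i)/12, so the expected wait for the next new type is 12/(12−i).
E = 12/12 + 12/11 + 12/10 + 12/9 + 12/8 + 12/7 + 12/6 + 12/5 + 12/4 + 12/3 + 12/2 + 12/1 = 86021/2310 ≈ 37.239.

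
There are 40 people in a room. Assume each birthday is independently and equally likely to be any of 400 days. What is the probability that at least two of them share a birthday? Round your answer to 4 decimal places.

It's easier to compute the probability that all 40 are distinct.
P(all distinct) = 400/400 · 399/400 · ··· · 361/400 ≈ 0.1330.
So the probability of at least one match is 1 − 0.1330 = 0.8670.

0.8670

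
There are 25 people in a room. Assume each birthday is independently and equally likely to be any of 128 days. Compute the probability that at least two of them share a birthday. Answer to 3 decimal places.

It's easier to compute the probability that all 25 are distinct.
P(all distinct) = 128/128 · 127/128 · ··· · 104/128 ≈ 0.081.
So the probability of at least one match is 1 − 0.081 = 0.919.

0.919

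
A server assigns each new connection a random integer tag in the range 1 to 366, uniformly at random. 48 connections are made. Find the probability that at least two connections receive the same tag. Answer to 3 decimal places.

It's easier to compute the probability that all 48 are distinct.
P(all distinct) = 366/366 · 365/366 · ··· · 319/366 ≈ 0.040.
So the probability of at least one match is 1 − 0.040 = 0.960.

0.960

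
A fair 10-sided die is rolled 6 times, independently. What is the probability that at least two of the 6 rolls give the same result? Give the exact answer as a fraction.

P(all 6 different) = 10/10 · 9/10 · ··· · 5/10 = 189/1250.
P(at least two equal) = 1 − 189/1250 = 1061/1250.

1061/1250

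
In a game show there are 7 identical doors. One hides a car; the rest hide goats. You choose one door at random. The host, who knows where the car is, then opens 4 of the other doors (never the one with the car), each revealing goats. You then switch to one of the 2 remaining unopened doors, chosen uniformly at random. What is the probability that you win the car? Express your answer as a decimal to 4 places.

Your original door holds the car with probability 1/7, so the other 6 collectively hold it with probability 6/7.
The host can always find 4 empty doors to open, so the reveals don't change that 6/7; it is now spread over the 2 remaining unopened doors.
P(win by switching) = (6/7) · (1/2) = 3/7 ≈ 0.4286.

0.4286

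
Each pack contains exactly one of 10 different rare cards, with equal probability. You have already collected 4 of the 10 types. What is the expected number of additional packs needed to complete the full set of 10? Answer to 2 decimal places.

Starting from 4 distinct types, each trial gives a new one with probability (10−i)/10 when i types are held, so the wait for the next new type is 10/(10−i).
E = 10/6 + 10/5 + 10/4 + 10/3 + 10/2 + 10/1 = 49/2 ≈ 24.50.

24.50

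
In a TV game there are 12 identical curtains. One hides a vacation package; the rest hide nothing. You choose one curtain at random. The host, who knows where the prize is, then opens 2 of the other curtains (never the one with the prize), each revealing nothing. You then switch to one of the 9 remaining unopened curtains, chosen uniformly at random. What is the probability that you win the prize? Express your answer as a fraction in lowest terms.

Your original curtain holds the prize with probability 1/12, so the other 11 collectively hold it with probability 11/12.
The host can always find 2 empty curtains to open, so the reveals don't change that 11/12; it is now spread over the 9 remaining unopened curtains.
P(win by switching) = (11/12) · (1/9) = 11/108.

11/108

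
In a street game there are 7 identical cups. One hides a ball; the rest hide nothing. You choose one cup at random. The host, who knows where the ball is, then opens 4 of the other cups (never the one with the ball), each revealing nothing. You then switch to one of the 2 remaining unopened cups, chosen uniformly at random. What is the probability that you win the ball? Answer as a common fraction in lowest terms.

Your original cup holds the ball with probability 1/7, so the other 6 collectively hold it with probability 6/7.
The host can always find 4 empty cups to open, so the reveals don't change that 6/7; it is now spread over the 2 remaining unopened cups.
P(win by switching) = (6/7) · (1/2) = 3/7.

3/7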